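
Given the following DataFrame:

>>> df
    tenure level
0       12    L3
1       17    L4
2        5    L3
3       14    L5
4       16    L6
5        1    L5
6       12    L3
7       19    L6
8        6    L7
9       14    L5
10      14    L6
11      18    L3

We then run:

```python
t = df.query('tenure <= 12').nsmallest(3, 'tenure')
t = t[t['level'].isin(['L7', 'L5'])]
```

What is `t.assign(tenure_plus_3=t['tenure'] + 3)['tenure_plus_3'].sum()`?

filter rows where tenure <= 12:
   tenure level
0      12    L3
2       5    L3
5       1    L5
6      12    L3
8       6    L7
take 3 rows with smallest tenure:
   tenure level
5       1    L5
2       5    L3
8       6    L7
filter rows where level in ['L7', 'L5']:
   tenure level
5       1    L5
8       6    L7
add column tenure_plus_3 = t['tenure'] + 3:
   tenure level  tenure_plus_3
5       1    L5              4
8       6    L7              9
Finally, sum of column 'tenure_plus_3' = 13.

13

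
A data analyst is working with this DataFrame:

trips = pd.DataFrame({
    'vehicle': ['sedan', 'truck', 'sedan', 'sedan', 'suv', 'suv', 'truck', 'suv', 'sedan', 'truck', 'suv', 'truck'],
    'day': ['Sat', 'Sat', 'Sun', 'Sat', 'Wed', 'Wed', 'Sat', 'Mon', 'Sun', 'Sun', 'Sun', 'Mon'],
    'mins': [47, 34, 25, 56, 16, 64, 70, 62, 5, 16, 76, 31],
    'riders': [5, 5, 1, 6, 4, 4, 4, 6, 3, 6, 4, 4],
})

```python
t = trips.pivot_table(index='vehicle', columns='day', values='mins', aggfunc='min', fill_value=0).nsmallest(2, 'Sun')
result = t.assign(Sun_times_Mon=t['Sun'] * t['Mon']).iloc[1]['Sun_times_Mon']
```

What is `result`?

pivot: rows=vehicle, cols=day, min(mins):
day      Mon  Sat  Sun  Wed
vehicle                    
sedan      0   47    5    0
suv       62    0   76   16
truck     31   34   16    0
take 2 rows with smallest Sun:
day      Mon  Sat  Sun  Wed
vehicle                    
sedan      0   47    5    0
truck     31   34   16    0
add column Sun_times_Mon = t['Sun'] * t['Mon']:
day      Mon  Sat  Sun  Wed  Sun_times_Mon
vehicle                                   
sedan      0   47    5    0              0
truck     31   34   16    0            496

496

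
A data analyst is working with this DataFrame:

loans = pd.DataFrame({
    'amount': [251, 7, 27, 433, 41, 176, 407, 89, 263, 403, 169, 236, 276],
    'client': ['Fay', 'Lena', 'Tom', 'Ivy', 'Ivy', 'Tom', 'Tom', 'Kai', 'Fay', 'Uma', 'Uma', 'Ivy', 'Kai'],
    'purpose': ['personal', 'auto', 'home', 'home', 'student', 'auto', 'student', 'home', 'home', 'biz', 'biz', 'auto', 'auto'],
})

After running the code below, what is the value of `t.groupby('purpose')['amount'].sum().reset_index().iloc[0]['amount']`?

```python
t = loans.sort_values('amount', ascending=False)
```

695

sort by amount descending:
    amount client   purpose
3      433    Ivy      home
6      407    Tom   student
9      403    Uma       biz
12     276    Kai      auto
8      263    Fay      home
0      251    Fay  personal
11     236    Ivy      auto
5      176    Tom      auto
10     169    Uma       biz
7       89    Kai      home
4       41    Ivy   student
2       27    Tom      home
1        7   Lena      auto
group by purpose, sum of amount:
purpose
auto        695
biz         572
home        812
personal    251
student     448
Name: amount, dtype: int64
reset_index():
    purpose  amount
0      auto     695
1       biz     572
2      home     812
3  personal     251
4   student     448
value at position 0, column 'amount' → 695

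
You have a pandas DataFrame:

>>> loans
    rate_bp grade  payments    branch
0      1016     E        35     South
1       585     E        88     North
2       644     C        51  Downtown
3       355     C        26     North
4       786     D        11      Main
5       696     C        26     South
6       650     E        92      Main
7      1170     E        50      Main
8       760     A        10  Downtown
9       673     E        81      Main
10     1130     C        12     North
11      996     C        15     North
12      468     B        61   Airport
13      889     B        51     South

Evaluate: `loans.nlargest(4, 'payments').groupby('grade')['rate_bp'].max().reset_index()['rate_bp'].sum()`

take 4 rows with largest payments:
    rate_bp grade  payments   branch
6       650     E        92     Main
1       585     E        88    North
9       673     E        81     Main
12      468     B        61  Airport
group by grade, max of rate_bp:
grade
B    468
E    673
Name: rate_bp, dtype: int64
reset_index():
  grade  rate_bp
0     B      468
1     E      673
The sum of column 'rate_bp' is 1141.

1141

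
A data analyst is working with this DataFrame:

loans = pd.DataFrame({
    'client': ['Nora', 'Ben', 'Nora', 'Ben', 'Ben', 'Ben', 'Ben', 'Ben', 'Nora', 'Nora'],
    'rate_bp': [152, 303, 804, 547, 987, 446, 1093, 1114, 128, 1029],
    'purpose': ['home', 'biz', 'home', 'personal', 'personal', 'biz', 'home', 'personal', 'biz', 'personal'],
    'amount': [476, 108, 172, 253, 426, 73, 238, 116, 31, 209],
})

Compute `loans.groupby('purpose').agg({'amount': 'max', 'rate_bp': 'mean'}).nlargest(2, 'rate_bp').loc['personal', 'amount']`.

group by purpose: max(amount), mean(rate_bp):
          amount     rate_bp
purpose                     
biz          108  292.333333
home         476  683.000000
personal     426  919.250000
take 2 rows with largest rate_bp:
          amount  rate_bp
purpose                  
personal     426   919.25
home         476   683.00

426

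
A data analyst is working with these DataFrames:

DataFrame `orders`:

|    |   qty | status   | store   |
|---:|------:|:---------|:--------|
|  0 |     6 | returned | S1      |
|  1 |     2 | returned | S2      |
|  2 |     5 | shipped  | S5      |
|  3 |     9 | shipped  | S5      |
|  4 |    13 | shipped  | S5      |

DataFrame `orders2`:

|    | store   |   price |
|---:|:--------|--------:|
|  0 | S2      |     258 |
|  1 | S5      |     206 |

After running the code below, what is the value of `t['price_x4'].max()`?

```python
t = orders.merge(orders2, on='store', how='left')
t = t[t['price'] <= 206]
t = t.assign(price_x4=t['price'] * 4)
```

824.0

merge on 'store' (how='left') → 5 rows:
   qty    status store  price
0    6  returned    S1    NaN
1    2  returned    S2  258.0
2    5   shipped    S5  206.0
3    9   shipped    S5  206.0
4   13   shipped    S5  206.0
filter rows where price <= 206:
   qty   status store  price
2    5  shipped    S5  206.0
3    9  shipped    S5  206.0
4   13  shipped    S5  206.0
add column price_x4 = t['price'] * 4:
   qty   status store  price  price_x4
2    5  shipped    S5  206.0     824.0
3    9  shipped    S5  206.0     824.0
4   13  shipped    S5  206.0     824.0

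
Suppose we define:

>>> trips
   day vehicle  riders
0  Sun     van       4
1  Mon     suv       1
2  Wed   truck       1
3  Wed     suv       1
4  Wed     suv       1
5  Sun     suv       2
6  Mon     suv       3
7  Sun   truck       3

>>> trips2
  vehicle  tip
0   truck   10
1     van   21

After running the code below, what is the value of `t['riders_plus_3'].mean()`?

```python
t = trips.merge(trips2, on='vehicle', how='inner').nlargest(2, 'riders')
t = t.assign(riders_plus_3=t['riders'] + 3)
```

6.5

merge on 'vehicle' (how='inner') → 3 rows:
   day vehicle  riders  tip
0  Sun     van       4   21
1  Wed   truck       1   10
2  Sun   truck       3   10
take 2 rows with largest riders:
   day vehicle  riders  tip
0  Sun     van       4   21
2  Sun   truck       3   10
add column riders_plus_3 = t['riders'] + 3:
   day vehicle  riders  tip  riders_plus_3
0  Sun     van       4   21              7
2  Sun   truck       3   10              6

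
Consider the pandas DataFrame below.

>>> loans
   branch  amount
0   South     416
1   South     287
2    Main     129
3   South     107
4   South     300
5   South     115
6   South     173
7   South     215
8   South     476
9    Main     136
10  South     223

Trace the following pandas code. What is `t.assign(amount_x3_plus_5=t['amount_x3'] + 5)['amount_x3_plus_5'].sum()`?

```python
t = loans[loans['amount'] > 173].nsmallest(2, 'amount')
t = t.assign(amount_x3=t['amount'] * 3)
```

filter rows where amount > 173:
   branch  amount
0   South     416
1   South     287
4   South     300
7   South     215
8   South     476
10  South     223
take 2 rows with smallest amount:
   branch  amount
7   South     215
10  South     223
add column amount_x3 = t['amount'] * 3:
   branch  amount  amount_x3
7   South     215        645
10  South     223        669
add column amount_x3_plus_5 = t['amount_x3'] + 5:
   branch  amount  amount_x3  amount_x3_plus_5
7   South     215        645               650
10  South     223        669               674
Reading off the sum of column 'amount_x3_plus_5', we get 1324.

1324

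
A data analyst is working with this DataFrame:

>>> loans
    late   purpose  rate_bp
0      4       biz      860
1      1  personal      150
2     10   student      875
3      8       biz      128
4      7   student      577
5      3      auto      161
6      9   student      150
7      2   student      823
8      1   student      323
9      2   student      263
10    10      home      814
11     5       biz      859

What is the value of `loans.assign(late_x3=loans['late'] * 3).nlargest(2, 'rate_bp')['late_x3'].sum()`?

42

add column late_x3 = loans['late'] * 3:
    late   purpose  rate_bp  late_x3
0      4       biz      860       12
1      1  personal      150        3
2     10   student      875       30
3      8       biz      128       24
4      7   student      577       21
5      3      auto      161        9
6      9   student      150       27
7      2   student      823        6
8      1   student      323        3
9      2   student      263        6
10    10      home      814       30
11     5       biz      859       15
take 2 rows with largest rate_bp:
   late  purpose  rate_bp  late_x3
2    10  student      875       30
0     4      biz      860       12
Taking the sum of column 'late_x3' gives 42.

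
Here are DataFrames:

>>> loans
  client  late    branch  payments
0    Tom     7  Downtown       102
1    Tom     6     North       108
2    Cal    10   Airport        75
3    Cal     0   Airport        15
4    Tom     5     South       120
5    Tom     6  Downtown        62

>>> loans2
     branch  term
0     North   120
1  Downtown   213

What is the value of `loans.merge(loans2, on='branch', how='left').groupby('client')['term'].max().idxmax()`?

Tom

merge on 'branch' (how='left') → 6 rows:
  client  late    branch  payments   term
0    Tom     7  Downtown       102  213.0
1    Tom     6     North       108  120.0
2    Cal    10   Airport        75    NaN
3    Cal     0   Airport        15    NaN
4    Tom     5     South       120    NaN
5    Tom     6  Downtown        62  213.0
group by client, max of term:
client
Cal      NaN
Tom    213.0
Name: term, dtype: float64
Reading off the label with the largest value, we get Tom.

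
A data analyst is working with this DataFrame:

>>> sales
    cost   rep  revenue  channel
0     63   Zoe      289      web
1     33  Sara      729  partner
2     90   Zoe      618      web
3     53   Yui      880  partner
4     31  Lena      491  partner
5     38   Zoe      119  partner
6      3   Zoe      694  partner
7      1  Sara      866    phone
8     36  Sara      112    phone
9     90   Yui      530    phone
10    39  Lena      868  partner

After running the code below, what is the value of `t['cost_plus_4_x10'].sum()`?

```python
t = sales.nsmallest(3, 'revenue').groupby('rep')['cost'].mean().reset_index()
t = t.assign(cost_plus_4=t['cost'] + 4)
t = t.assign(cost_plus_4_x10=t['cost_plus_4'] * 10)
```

945.0

take 3 rows with smallest revenue:
   cost   rep  revenue  channel
8    36  Sara      112    phone
5    38   Zoe      119  partner
0    63   Zoe      289      web
group by rep, mean of cost:
rep
Sara    36.0
Zoe     50.5
Name: cost, dtype: float64
reset_index():
    rep  cost
0  Sara  36.0
1   Zoe  50.5
add column cost_plus_4 = t['cost'] + 4:
    rep  cost  cost_plus_4
0  Sara  36.0         40.0
1   Zoe  50.5         54.5
add column cost_plus_4_x10 = t['cost_plus_4'] * 10:
    rep  cost  cost_plus_4  cost_plus_4_x10
0  Sara  36.0         40.0            400.0
1   Zoe  50.5         54.5            545.0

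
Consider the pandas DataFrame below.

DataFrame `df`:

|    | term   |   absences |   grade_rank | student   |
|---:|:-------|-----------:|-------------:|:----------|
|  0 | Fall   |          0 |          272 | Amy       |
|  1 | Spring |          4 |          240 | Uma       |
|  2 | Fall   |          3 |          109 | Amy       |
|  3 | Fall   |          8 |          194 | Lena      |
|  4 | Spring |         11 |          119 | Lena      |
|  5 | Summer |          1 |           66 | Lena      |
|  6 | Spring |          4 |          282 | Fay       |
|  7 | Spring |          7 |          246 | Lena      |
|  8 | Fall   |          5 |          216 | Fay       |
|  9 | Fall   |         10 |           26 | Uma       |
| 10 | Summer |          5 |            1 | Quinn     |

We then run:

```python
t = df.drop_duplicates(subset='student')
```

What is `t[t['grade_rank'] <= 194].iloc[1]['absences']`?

drop duplicate student (keep=first):
      term  absences  grade_rank student
0     Fall         0         272     Amy
1   Spring         4         240     Uma
3     Fall         8         194    Lena
6   Spring         4         282     Fay
10  Summer         5           1   Quinn
filter rows where grade_rank <= 194:
      term  absences  grade_rank student
3     Fall         8         194    Lena
10  Summer         5           1   Quinn
Taking the value at position 1, column 'absences' gives 5.

5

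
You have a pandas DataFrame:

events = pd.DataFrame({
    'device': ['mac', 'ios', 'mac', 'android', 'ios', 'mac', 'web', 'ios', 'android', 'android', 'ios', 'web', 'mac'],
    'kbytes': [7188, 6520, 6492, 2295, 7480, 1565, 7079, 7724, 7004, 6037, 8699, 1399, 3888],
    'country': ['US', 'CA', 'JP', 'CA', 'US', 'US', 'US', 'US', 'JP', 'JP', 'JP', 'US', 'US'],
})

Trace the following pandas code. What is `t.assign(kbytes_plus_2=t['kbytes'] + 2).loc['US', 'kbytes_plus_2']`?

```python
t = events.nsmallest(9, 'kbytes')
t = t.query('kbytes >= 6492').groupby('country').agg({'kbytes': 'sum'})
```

7081

take 9 rows with smallest kbytes:
     device  kbytes country
11      web    1399      US
5       mac    1565      US
3   android    2295      CA
12      mac    3888      US
9   android    6037      JP
2       mac    6492      JP
1       ios    6520      CA
8   android    7004      JP
6       web    7079      US
filter rows where kbytes >= 6492:
    device  kbytes country
2      mac    6492      JP
1      ios    6520      CA
8  android    7004      JP
6      web    7079      US
group by country, sum of kbytes:
         kbytes
country        
CA         6520
JP        13496
US         7079
add column kbytes_plus_2 = t['kbytes'] + 2:
         kbytes  kbytes_plus_2
country                       
CA         6520           6522
JP        13496          13498
US         7079           7081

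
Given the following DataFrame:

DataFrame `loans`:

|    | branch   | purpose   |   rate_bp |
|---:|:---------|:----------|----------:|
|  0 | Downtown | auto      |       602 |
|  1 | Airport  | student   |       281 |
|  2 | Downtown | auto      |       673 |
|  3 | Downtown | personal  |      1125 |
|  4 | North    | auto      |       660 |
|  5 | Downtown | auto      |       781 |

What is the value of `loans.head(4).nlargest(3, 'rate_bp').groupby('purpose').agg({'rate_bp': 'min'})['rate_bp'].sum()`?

take first 4 rows:
     branch   purpose  rate_bp
0  Downtown      auto      602
1   Airport   student      281
2  Downtown      auto      673
3  Downtown  personal     1125
take 3 rows with largest rate_bp:
     branch   purpose  rate_bp
3  Downtown  personal     1125
2  Downtown      auto      673
0  Downtown      auto      602
group by purpose, min of rate_bp:
          rate_bp
purpose          
auto          602
personal     1125

1727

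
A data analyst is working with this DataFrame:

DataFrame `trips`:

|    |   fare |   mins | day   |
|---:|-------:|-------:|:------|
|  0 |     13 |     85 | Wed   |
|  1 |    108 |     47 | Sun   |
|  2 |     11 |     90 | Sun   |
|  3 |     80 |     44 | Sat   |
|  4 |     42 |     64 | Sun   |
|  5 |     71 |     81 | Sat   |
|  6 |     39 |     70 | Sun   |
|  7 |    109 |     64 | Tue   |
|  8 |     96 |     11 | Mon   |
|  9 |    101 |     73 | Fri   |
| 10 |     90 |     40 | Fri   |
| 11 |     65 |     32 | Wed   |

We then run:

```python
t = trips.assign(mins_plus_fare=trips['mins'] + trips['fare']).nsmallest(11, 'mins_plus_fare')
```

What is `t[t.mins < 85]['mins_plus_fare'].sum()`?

add column mins_plus_fare = trips['mins'] + trips['fare']:
    fare  mins  day  mins_plus_fare
0     13    85  Wed              98
1    108    47  Sun             155
2     11    90  Sun             101
3     80    44  Sat             124
4     42    64  Sun             106
5     71    81  Sat             152
6     39    70  Sun             109
7    109    64  Tue             173
8     96    11  Mon             107
9    101    73  Fri             174
10    90    40  Fri             130
11    65    32  Wed              97
take 11 rows with smallest mins_plus_fare:
    fare  mins  day  mins_plus_fare
11    65    32  Wed              97
0     13    85  Wed              98
2     11    90  Sun             101
4     42    64  Sun             106
8     96    11  Mon             107
6     39    70  Sun             109
3     80    44  Sat             124
10    90    40  Fri             130
5     71    81  Sat             152
1    108    47  Sun             155
7    109    64  Tue             173
filter rows where mins < 85:
    fare  mins  day  mins_plus_fare
11    65    32  Wed              97
4     42    64  Sun             106
8     96    11  Mon             107
6     39    70  Sun             109
3     80    44  Sat             124
10    90    40  Fri             130
5     71    81  Sat             152
1    108    47  Sun             155
7    109    64  Tue             173

1153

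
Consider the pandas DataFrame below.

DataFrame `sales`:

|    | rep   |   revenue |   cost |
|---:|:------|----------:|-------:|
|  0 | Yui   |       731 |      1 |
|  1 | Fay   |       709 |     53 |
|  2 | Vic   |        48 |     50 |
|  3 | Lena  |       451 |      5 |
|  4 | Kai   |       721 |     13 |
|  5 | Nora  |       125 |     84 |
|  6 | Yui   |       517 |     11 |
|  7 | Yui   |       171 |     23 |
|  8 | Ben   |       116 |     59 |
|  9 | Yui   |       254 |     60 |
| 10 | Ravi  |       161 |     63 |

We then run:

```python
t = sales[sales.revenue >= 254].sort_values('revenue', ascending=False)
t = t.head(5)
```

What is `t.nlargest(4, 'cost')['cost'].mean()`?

filter rows where revenue >= 254:
    rep  revenue  cost
0   Yui      731     1
1   Fay      709    53
3  Lena      451     5
4   Kai      721    13
6   Yui      517    11
9   Yui      254    60
sort by revenue descending:
    rep  revenue  cost
0   Yui      731     1
4   Kai      721    13
1   Fay      709    53
6   Yui      517    11
3  Lena      451     5
9   Yui      254    60
take first 5 rows:
    rep  revenue  cost
0   Yui      731     1
4   Kai      721    13
1   Fay      709    53
6   Yui      517    11
3  Lena      451     5
take 4 rows with largest cost:
    rep  revenue  cost
1   Fay      709    53
4   Kai      721    13
6   Yui      517    11
3  Lena      451     5
Taking the mean of column 'cost' gives 20.5.

20.5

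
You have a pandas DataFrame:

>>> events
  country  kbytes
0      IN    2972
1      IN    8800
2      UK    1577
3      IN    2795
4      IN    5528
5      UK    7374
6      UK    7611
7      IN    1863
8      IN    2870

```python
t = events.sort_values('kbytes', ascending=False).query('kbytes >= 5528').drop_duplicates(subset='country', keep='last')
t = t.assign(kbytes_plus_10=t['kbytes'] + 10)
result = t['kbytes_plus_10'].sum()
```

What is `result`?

12922

sort by kbytes descending:
  country  kbytes
1      IN    8800
6      UK    7611
5      UK    7374
4      IN    5528
0      IN    2972
8      IN    2870
3      IN    2795
7      IN    1863
2      UK    1577
filter rows where kbytes >= 5528:
  country  kbytes
1      IN    8800
6      UK    7611
5      UK    7374
4      IN    5528
drop duplicate country (keep=last):
  country  kbytes
5      UK    7374
4      IN    5528
add column kbytes_plus_10 = t['kbytes'] + 10:
  country  kbytes  kbytes_plus_10
5      UK    7374            7384
4      IN    5528            5538
The sum of column 'kbytes_plus_10' is 12922.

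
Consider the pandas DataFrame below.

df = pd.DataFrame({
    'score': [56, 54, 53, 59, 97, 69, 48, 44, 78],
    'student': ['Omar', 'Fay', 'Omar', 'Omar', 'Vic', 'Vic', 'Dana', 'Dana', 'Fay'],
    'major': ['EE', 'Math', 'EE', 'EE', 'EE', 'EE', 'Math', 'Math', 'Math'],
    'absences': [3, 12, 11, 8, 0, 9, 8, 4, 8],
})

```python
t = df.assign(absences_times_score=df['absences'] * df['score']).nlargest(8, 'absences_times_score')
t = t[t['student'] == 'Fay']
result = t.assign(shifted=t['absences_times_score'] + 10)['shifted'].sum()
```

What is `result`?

1292

add column absences_times_score = df['absences'] * df['score']:
   score student major  absences  absences_times_score
0     56    Omar    EE         3                   168
1     54     Fay  Math        12                   648
2     53    Omar    EE        11                   583
3     59    Omar    EE         8                   472
4     97     Vic    EE         0                     0
5     69     Vic    EE         9                   621
6     48    Dana  Math         8                   384
7     44    Dana  Math         4                   176
8     78     Fay  Math         8                   624
take 8 rows with largest absences_times_score:
   score student major  absences  absences_times_score
1     54     Fay  Math        12                   648
8     78     Fay  Math         8                   624
5     69     Vic    EE         9                   621
2     53    Omar    EE        11                   583
3     59    Omar    EE         8                   472
6     48    Dana  Math         8                   384
7     44    Dana  Math         4                   176
0     56    Omar    EE         3                   168
filter rows where student == 'Fay':
   score student major  absences  absences_times_score
1     54     Fay  Math        12                   648
8     78     Fay  Math         8                   624
add column shifted = t['absences_times_score'] + 10:
   score student major  absences  absences_times_score  shifted
1     54     Fay  Math        12                   648      658
8     78     Fay  Math         8                   624      634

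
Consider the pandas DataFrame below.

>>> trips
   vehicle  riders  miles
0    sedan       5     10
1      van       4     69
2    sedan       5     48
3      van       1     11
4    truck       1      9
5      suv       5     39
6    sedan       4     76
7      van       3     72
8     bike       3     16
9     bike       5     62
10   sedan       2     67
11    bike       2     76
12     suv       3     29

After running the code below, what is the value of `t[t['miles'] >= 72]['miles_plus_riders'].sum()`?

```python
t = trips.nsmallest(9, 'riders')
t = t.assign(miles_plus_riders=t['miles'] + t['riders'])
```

take 9 rows with smallest riders:
   vehicle  riders  miles
3      van       1     11
4    truck       1      9
10   sedan       2     67
11    bike       2     76
7      van       3     72
8     bike       3     16
12     suv       3     29
1      van       4     69
6    sedan       4     76
add column miles_plus_riders = t['miles'] + t['riders']:
   vehicle  riders  miles  miles_plus_riders
3      van       1     11                 12
4    truck       1      9                 10
10   sedan       2     67                 69
11    bike       2     76                 78
7      van       3     72                 75
8     bike       3     16                 19
12     suv       3     29                 32
1      van       4     69                 73
6    sedan       4     76                 80
filter rows where miles >= 72:
   vehicle  riders  miles  miles_plus_riders
11    bike       2     76                 78
7      van       3     72                 75
6    sedan       4     76                 80
Hence 233.

233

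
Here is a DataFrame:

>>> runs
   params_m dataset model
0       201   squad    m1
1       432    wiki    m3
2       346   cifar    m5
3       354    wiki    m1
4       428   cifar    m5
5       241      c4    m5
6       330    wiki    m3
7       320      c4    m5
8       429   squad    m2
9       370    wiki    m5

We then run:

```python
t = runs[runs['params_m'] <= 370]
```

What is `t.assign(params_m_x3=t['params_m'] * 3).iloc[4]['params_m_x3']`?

990

filter rows where params_m <= 370:
   params_m dataset model
0       201   squad    m1
2       346   cifar    m5
3       354    wiki    m1
5       241      c4    m5
6       330    wiki    m3
7       320      c4    m5
9       370    wiki    m5
add column params_m_x3 = t['params_m'] * 3:
   params_m dataset model  params_m_x3
0       201   squad    m1          603
2       346   cifar    m5         1038
3       354    wiki    m1         1062
5       241      c4    m5          723
6       330    wiki    m3          990
7       320      c4    m5          960
9       370    wiki    m5         1110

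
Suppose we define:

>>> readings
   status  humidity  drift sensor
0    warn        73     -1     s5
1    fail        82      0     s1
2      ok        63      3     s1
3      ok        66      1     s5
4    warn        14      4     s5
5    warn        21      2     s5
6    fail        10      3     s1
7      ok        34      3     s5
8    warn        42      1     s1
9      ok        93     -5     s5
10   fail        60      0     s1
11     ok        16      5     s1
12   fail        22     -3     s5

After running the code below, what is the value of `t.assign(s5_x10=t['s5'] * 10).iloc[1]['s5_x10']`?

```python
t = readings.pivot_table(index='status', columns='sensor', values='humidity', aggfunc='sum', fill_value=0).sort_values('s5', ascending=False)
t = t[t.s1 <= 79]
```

pivot: rows=status, cols=sensor, sum(humidity):
sensor   s1   s5
status          
fail    152   22
ok       79  193
warn     42  108
sort by s5 descending:
sensor   s1   s5
status          
ok       79  193
warn     42  108
fail    152   22
filter rows where s1 <= 79:
sensor  s1   s5
status         
ok      79  193
warn    42  108
add column s5_x10 = t['s5'] * 10:
sensor  s1   s5  s5_x10
status                 
ok      79  193    1930
warn    42  108    1080

1080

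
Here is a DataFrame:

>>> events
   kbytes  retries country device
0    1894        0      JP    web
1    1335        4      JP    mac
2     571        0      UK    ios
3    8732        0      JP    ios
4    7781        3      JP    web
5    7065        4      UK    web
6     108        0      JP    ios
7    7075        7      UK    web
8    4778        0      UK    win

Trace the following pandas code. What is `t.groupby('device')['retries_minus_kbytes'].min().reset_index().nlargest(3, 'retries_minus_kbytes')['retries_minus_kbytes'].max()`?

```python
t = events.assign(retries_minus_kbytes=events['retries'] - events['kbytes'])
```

-1331

add column retries_minus_kbytes = events['retries'] - events['kbytes']:
   kbytes  retries country device  retries_minus_kbytes
0    1894        0      JP    web                 -1894
1    1335        4      JP    mac                 -1331
2     571        0      UK    ios                  -571
3    8732        0      JP    ios                 -8732
4    7781        3      JP    web                 -7778
5    7065        4      UK    web                 -7061
6     108        0      JP    ios                  -108
7    7075        7      UK    web                 -7068
8    4778        0      UK    win                 -4778
group by device, min of retries_minus_kbytes:
device
ios   -8732
mac   -1331
web   -7778
win   -4778
Name: retries_minus_kbytes, dtype: int64
reset_index():
  device  retries_minus_kbytes
0    ios                 -8732
1    mac                 -1331
2    web                 -7778
3    win                 -4778
take 3 rows with largest retries_minus_kbytes:
  device  retries_minus_kbytes
1    mac                 -1331
3    win                 -4778
2    web                 -7778
Taking the max of column 'retries_minus_kbytes' gives -1331.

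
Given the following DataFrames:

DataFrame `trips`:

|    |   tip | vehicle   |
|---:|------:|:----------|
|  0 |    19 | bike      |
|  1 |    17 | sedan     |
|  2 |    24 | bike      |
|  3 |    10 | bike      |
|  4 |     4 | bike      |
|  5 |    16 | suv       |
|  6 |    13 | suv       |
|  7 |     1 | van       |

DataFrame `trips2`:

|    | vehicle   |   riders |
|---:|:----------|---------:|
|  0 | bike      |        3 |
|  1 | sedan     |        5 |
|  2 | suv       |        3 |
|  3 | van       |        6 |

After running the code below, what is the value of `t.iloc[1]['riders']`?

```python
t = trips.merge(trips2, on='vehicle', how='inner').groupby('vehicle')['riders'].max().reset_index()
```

merge on 'vehicle' (how='inner') → 8 rows:
   tip vehicle  riders
0   19    bike       3
1   17   sedan       5
2   24    bike       3
3   10    bike       3
4    4    bike       3
5   16     suv       3
6   13     suv       3
7    1     van       6
group by vehicle, max of riders:
vehicle
bike     3
sedan    5
suv      3
van      6
Name: riders, dtype: int64
reset_index():
  vehicle  riders
0    bike       3
1   sedan       5
2     suv       3
3     van       6

5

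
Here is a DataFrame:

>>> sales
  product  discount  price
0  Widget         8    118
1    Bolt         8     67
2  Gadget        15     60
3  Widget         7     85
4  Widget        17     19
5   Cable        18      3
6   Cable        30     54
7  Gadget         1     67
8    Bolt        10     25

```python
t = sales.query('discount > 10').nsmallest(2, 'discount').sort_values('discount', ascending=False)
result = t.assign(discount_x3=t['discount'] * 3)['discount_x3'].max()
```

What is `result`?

filter rows where discount > 10:
  product  discount  price
2  Gadget        15     60
4  Widget        17     19
5   Cable        18      3
6   Cable        30     54
take 2 rows with smallest discount:
  product  discount  price
2  Gadget        15     60
4  Widget        17     19
sort by discount descending:
  product  discount  price
4  Widget        17     19
2  Gadget        15     60
add column discount_x3 = t['discount'] * 3:
  product  discount  price  discount_x3
4  Widget        17     19           51
2  Gadget        15     60           45
The max of column 'discount_x3' is 51.

51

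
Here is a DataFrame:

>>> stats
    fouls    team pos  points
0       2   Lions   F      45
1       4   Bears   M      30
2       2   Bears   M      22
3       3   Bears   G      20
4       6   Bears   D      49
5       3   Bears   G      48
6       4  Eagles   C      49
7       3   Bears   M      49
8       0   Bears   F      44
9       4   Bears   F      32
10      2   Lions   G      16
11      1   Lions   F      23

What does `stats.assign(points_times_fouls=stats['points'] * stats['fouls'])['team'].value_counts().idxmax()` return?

add column points_times_fouls = stats['points'] * stats['fouls']:
    fouls    team pos  points  points_times_fouls
0       2   Lions   F      45                  90
1       4   Bears   M      30                 120
2       2   Bears   M      22                  44
3       3   Bears   G      20                  60
4       6   Bears   D      49                 294
5       3   Bears   G      48                 144
6       4  Eagles   C      49                 196
7       3   Bears   M      49                 147
8       0   Bears   F      44                   0
9       4   Bears   F      32                 128
10      2   Lions   G      16                  32
11      1   Lions   F      23                  23
value_counts of team:
team
Bears     8
Lions     3
Eagles    1
Name: count, dtype: int64
Then the label with the largest value: Bears

Bears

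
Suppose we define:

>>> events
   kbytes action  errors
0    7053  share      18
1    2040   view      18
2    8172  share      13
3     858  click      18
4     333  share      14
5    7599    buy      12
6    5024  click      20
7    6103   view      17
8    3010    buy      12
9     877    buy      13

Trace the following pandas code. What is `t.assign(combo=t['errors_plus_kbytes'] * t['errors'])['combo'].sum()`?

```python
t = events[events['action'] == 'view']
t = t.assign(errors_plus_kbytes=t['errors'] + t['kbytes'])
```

filter rows where action == 'view':
   kbytes action  errors
1    2040   view      18
7    6103   view      17
add column errors_plus_kbytes = t['errors'] + t['kbytes']:
   kbytes action  errors  errors_plus_kbytes
1    2040   view      18                2058
7    6103   view      17                6120
add column combo = t['errors_plus_kbytes'] * t['errors']:
   kbytes action  errors  errors_plus_kbytes   combo
1    2040   view      18                2058   37044
7    6103   view      17                6120  104040
Hence 141084.

141084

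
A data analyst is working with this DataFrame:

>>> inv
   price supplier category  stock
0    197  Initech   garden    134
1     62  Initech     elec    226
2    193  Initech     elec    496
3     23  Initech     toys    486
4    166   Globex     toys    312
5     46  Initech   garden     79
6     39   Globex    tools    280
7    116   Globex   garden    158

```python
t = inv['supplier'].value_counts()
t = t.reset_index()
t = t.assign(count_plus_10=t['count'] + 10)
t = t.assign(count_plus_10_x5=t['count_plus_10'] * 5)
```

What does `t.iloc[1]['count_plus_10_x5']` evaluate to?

value_counts of supplier:
supplier
Initech    5
Globex     3
Name: count, dtype: int64
reset_index():
  supplier  count
0  Initech      5
1   Globex      3
add column count_plus_10 = t['count'] + 10:
  supplier  count  count_plus_10
0  Initech      5             15
1   Globex      3             13
add column count_plus_10_x5 = t['count_plus_10'] * 5:
  supplier  count  count_plus_10  count_plus_10_x5
0  Initech      5             15                75
1   Globex      3             13                65
So iloc[1]['count_plus_10_x5'] = 65.

65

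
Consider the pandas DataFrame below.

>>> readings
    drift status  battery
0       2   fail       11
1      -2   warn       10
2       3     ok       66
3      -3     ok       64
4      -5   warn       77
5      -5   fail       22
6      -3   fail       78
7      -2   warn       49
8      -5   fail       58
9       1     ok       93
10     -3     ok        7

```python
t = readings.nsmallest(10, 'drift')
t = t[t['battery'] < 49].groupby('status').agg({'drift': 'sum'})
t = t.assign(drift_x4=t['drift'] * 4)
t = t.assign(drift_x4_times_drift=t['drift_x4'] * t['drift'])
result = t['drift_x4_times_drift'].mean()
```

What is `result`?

29.3333333333

take 10 rows with smallest drift:
    drift status  battery
4      -5   warn       77
5      -5   fail       22
8      -5   fail       58
3      -3     ok       64
6      -3   fail       78
10     -3     ok        7
1      -2   warn       10
7      -2   warn       49
9       1     ok       93
0       2   fail       11
filter rows where battery < 49:
    drift status  battery
5      -5   fail       22
10     -3     ok        7
1      -2   warn       10
0       2   fail       11
group by status, sum of drift:
        drift
status       
fail       -3
ok         -3
warn       -2
add column drift_x4 = t['drift'] * 4:
        drift  drift_x4
status                 
fail       -3       -12
ok         -3       -12
warn       -2        -8
add column drift_x4_times_drift = t['drift_x4'] * t['drift']:
        drift  drift_x4  drift_x4_times_drift
status                                       
fail       -3       -12                    36
ok         -3       -12                    36
warn       -2        -8                    16
So mean() = 29.3333333333.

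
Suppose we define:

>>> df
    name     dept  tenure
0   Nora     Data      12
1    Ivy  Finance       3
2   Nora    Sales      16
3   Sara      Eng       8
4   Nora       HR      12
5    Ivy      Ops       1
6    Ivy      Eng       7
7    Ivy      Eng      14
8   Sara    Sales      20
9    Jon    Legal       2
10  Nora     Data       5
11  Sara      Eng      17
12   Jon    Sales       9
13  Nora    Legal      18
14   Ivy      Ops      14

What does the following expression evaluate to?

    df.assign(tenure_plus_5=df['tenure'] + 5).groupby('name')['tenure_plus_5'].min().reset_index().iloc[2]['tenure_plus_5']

add column tenure_plus_5 = df['tenure'] + 5:
    name     dept  tenure  tenure_plus_5
0   Nora     Data      12             17
1    Ivy  Finance       3              8
2   Nora    Sales      16             21
3   Sara      Eng       8             13
4   Nora       HR      12             17
5    Ivy      Ops       1              6
6    Ivy      Eng       7             12
7    Ivy      Eng      14             19
8   Sara    Sales      20             25
9    Jon    Legal       2              7
10  Nora     Data       5             10
11  Sara      Eng      17             22
12   Jon    Sales       9             14
13  Nora    Legal      18             23
14   Ivy      Ops      14             19
group by name, min of tenure_plus_5:
name
Ivy      6
Jon      7
Nora    10
Sara    13
Name: tenure_plus_5, dtype: int64
reset_index():
   name  tenure_plus_5
0   Ivy              6
1   Jon              7
2  Nora             10
3  Sara             13
Then the value at position 2, column 'tenure_plus_5': 10

10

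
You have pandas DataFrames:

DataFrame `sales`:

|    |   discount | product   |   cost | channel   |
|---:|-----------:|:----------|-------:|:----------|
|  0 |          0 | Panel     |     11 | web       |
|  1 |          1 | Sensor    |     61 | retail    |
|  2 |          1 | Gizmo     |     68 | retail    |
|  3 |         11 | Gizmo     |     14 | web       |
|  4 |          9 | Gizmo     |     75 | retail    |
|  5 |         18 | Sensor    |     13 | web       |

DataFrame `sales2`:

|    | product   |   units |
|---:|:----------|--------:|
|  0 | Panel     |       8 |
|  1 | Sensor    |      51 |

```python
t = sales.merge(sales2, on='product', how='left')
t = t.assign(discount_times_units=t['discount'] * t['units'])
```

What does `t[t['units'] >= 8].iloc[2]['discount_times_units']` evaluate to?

918.0

merge on 'product' (how='left') → 6 rows:
   discount product  cost channel  units
0         0   Panel    11     web    8.0
1         1  Sensor    61  retail   51.0
2         1   Gizmo    68  retail    NaN
3        11   Gizmo    14     web    NaN
4         9   Gizmo    75  retail    NaN
5        18  Sensor    13     web   51.0
add column discount_times_units = t['discount'] * t['units']:
   discount product  cost channel  units  discount_times_units
0         0   Panel    11     web    8.0                   0.0
1         1  Sensor    61  retail   51.0                  51.0
2         1   Gizmo    68  retail    NaN                   NaN
3        11   Gizmo    14     web    NaN                   NaN
4         9   Gizmo    75  retail    NaN                   NaN
5        18  Sensor    13     web   51.0                 918.0
filter rows where units >= 8:
   discount product  cost channel  units  discount_times_units
0         0   Panel    11     web    8.0                   0.0
1         1  Sensor    61  retail   51.0                  51.0
5        18  Sensor    13     web   51.0                 918.0
Hence 918.0.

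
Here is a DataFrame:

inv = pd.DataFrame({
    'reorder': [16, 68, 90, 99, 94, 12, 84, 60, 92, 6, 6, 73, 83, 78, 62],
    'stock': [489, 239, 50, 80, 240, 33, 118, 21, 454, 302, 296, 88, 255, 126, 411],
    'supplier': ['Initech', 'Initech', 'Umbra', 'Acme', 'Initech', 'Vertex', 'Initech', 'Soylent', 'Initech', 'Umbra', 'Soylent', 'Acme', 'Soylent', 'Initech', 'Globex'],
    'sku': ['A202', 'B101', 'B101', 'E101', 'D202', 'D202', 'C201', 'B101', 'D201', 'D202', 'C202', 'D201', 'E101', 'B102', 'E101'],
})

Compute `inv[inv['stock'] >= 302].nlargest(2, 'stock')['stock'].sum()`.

filter rows where stock >= 302:
    reorder  stock supplier   sku
0        16    489  Initech  A202
8        92    454  Initech  D201
9         6    302    Umbra  D202
14       62    411   Globex  E101
take 2 rows with largest stock:
   reorder  stock supplier   sku
0       16    489  Initech  A202
8       92    454  Initech  D201
Hence 943.

943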